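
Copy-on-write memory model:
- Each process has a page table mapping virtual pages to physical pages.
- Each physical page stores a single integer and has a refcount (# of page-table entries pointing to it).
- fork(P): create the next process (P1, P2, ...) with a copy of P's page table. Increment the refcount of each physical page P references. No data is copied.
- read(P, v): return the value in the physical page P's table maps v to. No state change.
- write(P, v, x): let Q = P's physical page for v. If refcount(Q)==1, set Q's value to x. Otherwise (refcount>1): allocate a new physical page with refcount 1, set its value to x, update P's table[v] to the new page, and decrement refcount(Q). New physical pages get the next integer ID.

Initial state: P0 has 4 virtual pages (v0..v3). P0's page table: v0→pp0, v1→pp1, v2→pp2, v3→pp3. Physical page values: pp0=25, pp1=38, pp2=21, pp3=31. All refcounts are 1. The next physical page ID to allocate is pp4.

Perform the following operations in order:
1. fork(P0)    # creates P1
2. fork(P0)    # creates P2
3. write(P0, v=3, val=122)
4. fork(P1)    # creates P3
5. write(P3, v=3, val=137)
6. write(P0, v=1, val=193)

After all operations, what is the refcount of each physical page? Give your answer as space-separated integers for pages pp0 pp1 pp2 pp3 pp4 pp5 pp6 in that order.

Answer: 4 3 4 2 1 1 1

Derivation:
Op 1: fork(P0) -> P1. 4 ppages; refcounts: pp0:2 pp1:2 pp2:2 pp3:2
Op 2: fork(P0) -> P2. 4 ppages; refcounts: pp0:3 pp1:3 pp2:3 pp3:3
Op 3: write(P0, v3, 122). refcount(pp3)=3>1 -> COPY to pp4. 5 ppages; refcounts: pp0:3 pp1:3 pp2:3 pp3:2 pp4:1
Op 4: fork(P1) -> P3. 5 ppages; refcounts: pp0:4 pp1:4 pp2:4 pp3:3 pp4:1
Op 5: write(P3, v3, 137). refcount(pp3)=3>1 -> COPY to pp5. 6 ppages; refcounts: pp0:4 pp1:4 pp2:4 pp3:2 pp4:1 pp5:1
Op 6: write(P0, v1, 193). refcount(pp1)=4>1 -> COPY to pp6. 7 ppages; refcounts: pp0:4 pp1:3 pp2:4 pp3:2 pp4:1 pp5:1 pp6:1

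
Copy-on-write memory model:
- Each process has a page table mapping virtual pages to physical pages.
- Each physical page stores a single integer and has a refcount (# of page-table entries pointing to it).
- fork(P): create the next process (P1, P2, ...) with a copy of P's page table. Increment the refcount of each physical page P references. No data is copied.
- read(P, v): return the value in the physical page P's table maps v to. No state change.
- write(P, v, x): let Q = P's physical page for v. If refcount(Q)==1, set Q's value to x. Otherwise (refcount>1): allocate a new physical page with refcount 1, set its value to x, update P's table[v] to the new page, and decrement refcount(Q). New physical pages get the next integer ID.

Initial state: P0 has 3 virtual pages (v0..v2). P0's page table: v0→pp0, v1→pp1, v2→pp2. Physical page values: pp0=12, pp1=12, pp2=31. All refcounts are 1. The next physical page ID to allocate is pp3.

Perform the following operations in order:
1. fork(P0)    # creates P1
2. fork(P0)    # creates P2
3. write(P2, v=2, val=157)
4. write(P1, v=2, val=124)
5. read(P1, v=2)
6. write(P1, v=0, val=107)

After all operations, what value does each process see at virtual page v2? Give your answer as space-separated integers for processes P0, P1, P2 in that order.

Op 1: fork(P0) -> P1. 3 ppages; refcounts: pp0:2 pp1:2 pp2:2
Op 2: fork(P0) -> P2. 3 ppages; refcounts: pp0:3 pp1:3 pp2:3
Op 3: write(P2, v2, 157). refcount(pp2)=3>1 -> COPY to pp3. 4 ppages; refcounts: pp0:3 pp1:3 pp2:2 pp3:1
Op 4: write(P1, v2, 124). refcount(pp2)=2>1 -> COPY to pp4. 5 ppages; refcounts: pp0:3 pp1:3 pp2:1 pp3:1 pp4:1
Op 5: read(P1, v2) -> 124. No state change.
Op 6: write(P1, v0, 107). refcount(pp0)=3>1 -> COPY to pp5. 6 ppages; refcounts: pp0:2 pp1:3 pp2:1 pp3:1 pp4:1 pp5:1
P0: v2 -> pp2 = 31
P1: v2 -> pp4 = 124
P2: v2 -> pp3 = 157

Answer: 31 124 157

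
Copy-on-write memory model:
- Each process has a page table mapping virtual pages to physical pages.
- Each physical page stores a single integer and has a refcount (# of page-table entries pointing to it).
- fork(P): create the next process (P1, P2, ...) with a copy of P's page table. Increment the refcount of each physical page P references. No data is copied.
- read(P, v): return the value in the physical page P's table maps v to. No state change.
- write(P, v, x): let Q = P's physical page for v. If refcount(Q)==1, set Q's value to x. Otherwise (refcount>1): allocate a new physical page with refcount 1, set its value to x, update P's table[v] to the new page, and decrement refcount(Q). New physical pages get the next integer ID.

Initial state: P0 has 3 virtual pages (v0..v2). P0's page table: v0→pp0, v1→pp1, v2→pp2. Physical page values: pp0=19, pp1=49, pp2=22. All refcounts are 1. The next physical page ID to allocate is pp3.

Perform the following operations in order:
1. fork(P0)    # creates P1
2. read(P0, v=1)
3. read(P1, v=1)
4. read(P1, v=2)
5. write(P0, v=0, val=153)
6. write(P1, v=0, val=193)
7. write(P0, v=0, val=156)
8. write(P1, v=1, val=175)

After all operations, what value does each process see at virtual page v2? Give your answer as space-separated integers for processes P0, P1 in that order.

Op 1: fork(P0) -> P1. 3 ppages; refcounts: pp0:2 pp1:2 pp2:2
Op 2: read(P0, v1) -> 49. No state change.
Op 3: read(P1, v1) -> 49. No state change.
Op 4: read(P1, v2) -> 22. No state change.
Op 5: write(P0, v0, 153). refcount(pp0)=2>1 -> COPY to pp3. 4 ppages; refcounts: pp0:1 pp1:2 pp2:2 pp3:1
Op 6: write(P1, v0, 193). refcount(pp0)=1 -> write in place. 4 ppages; refcounts: pp0:1 pp1:2 pp2:2 pp3:1
Op 7: write(P0, v0, 156). refcount(pp3)=1 -> write in place. 4 ppages; refcounts: pp0:1 pp1:2 pp2:2 pp3:1
Op 8: write(P1, v1, 175). refcount(pp1)=2>1 -> COPY to pp4. 5 ppages; refcounts: pp0:1 pp1:1 pp2:2 pp3:1 pp4:1
P0: v2 -> pp2 = 22
P1: v2 -> pp2 = 22

Answer: 22 22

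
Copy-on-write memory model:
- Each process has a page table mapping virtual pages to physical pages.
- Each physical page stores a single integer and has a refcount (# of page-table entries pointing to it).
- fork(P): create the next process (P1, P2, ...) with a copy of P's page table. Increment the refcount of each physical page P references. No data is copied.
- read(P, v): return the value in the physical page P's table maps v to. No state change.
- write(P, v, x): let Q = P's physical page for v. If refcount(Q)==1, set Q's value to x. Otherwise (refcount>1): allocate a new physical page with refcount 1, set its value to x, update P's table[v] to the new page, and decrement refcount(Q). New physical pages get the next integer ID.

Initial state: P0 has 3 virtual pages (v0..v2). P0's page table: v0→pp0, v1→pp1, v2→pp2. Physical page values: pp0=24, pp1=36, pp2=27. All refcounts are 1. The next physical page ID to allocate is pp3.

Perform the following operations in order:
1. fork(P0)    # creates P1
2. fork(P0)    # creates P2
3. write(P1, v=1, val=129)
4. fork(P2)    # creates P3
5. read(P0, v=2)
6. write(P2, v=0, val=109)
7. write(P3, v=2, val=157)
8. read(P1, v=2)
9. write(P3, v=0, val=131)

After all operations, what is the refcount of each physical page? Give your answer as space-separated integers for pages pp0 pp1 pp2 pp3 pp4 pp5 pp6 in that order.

Op 1: fork(P0) -> P1. 3 ppages; refcounts: pp0:2 pp1:2 pp2:2
Op 2: fork(P0) -> P2. 3 ppages; refcounts: pp0:3 pp1:3 pp2:3
Op 3: write(P1, v1, 129). refcount(pp1)=3>1 -> COPY to pp3. 4 ppages; refcounts: pp0:3 pp1:2 pp2:3 pp3:1
Op 4: fork(P2) -> P3. 4 ppages; refcounts: pp0:4 pp1:3 pp2:4 pp3:1
Op 5: read(P0, v2) -> 27. No state change.
Op 6: write(P2, v0, 109). refcount(pp0)=4>1 -> COPY to pp4. 5 ppages; refcounts: pp0:3 pp1:3 pp2:4 pp3:1 pp4:1
Op 7: write(P3, v2, 157). refcount(pp2)=4>1 -> COPY to pp5. 6 ppages; refcounts: pp0:3 pp1:3 pp2:3 pp3:1 pp4:1 pp5:1
Op 8: read(P1, v2) -> 27. No state change.
Op 9: write(P3, v0, 131). refcount(pp0)=3>1 -> COPY to pp6. 7 ppages; refcounts: pp0:2 pp1:3 pp2:3 pp3:1 pp4:1 pp5:1 pp6:1

Answer: 2 3 3 1 1 1 1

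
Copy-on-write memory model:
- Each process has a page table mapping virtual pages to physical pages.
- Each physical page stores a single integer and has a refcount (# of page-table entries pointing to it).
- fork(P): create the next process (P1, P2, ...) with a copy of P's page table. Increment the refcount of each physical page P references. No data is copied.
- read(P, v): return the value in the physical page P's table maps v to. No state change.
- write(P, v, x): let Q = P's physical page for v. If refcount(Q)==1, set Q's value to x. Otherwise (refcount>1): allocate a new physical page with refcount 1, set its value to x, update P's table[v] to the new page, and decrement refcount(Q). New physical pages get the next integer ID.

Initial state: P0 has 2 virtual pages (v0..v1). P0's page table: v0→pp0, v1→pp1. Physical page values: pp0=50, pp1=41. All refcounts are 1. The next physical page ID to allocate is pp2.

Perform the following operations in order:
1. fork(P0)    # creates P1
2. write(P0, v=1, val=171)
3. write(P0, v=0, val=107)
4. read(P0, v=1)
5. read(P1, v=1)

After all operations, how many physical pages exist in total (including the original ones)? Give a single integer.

Answer: 4

Derivation:
Op 1: fork(P0) -> P1. 2 ppages; refcounts: pp0:2 pp1:2
Op 2: write(P0, v1, 171). refcount(pp1)=2>1 -> COPY to pp2. 3 ppages; refcounts: pp0:2 pp1:1 pp2:1
Op 3: write(P0, v0, 107). refcount(pp0)=2>1 -> COPY to pp3. 4 ppages; refcounts: pp0:1 pp1:1 pp2:1 pp3:1
Op 4: read(P0, v1) -> 171. No state change.
Op 5: read(P1, v1) -> 41. No state change.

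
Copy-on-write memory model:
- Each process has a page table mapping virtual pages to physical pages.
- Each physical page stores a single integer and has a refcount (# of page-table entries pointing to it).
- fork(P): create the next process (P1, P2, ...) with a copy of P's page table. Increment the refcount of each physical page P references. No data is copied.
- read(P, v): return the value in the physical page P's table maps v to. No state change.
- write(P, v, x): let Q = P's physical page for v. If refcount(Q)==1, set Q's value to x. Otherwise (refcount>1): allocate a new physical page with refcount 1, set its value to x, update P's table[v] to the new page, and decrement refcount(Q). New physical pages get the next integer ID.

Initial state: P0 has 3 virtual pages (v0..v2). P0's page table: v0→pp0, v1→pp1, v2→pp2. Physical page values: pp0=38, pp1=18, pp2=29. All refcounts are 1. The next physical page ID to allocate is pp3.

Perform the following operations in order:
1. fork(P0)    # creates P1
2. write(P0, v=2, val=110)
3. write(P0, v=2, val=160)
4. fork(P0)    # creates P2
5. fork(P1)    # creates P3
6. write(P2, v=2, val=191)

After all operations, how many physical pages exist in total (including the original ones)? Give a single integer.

Answer: 5

Derivation:
Op 1: fork(P0) -> P1. 3 ppages; refcounts: pp0:2 pp1:2 pp2:2
Op 2: write(P0, v2, 110). refcount(pp2)=2>1 -> COPY to pp3. 4 ppages; refcounts: pp0:2 pp1:2 pp2:1 pp3:1
Op 3: write(P0, v2, 160). refcount(pp3)=1 -> write in place. 4 ppages; refcounts: pp0:2 pp1:2 pp2:1 pp3:1
Op 4: fork(P0) -> P2. 4 ppages; refcounts: pp0:3 pp1:3 pp2:1 pp3:2
Op 5: fork(P1) -> P3. 4 ppages; refcounts: pp0:4 pp1:4 pp2:2 pp3:2
Op 6: write(P2, v2, 191). refcount(pp3)=2>1 -> COPY to pp4. 5 ppages; refcounts: pp0:4 pp1:4 pp2:2 pp3:1 pp4:1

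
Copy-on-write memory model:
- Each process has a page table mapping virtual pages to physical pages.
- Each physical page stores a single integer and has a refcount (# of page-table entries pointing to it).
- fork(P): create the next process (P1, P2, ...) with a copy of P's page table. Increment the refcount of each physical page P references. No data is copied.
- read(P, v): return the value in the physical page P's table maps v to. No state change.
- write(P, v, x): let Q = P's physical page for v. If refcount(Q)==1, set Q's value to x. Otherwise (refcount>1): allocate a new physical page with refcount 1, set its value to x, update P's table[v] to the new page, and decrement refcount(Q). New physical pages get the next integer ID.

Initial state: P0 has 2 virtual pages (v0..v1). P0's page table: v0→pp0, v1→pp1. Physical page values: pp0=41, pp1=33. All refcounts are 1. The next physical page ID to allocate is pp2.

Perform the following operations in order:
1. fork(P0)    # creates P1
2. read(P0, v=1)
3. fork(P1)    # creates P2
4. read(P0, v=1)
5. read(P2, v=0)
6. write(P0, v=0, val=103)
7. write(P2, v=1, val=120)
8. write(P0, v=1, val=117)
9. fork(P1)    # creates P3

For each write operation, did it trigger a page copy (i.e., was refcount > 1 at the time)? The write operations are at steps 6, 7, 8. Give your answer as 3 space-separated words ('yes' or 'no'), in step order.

Op 1: fork(P0) -> P1. 2 ppages; refcounts: pp0:2 pp1:2
Op 2: read(P0, v1) -> 33. No state change.
Op 3: fork(P1) -> P2. 2 ppages; refcounts: pp0:3 pp1:3
Op 4: read(P0, v1) -> 33. No state change.
Op 5: read(P2, v0) -> 41. No state change.
Op 6: write(P0, v0, 103). refcount(pp0)=3>1 -> COPY to pp2. 3 ppages; refcounts: pp0:2 pp1:3 pp2:1
Op 7: write(P2, v1, 120). refcount(pp1)=3>1 -> COPY to pp3. 4 ppages; refcounts: pp0:2 pp1:2 pp2:1 pp3:1
Op 8: write(P0, v1, 117). refcount(pp1)=2>1 -> COPY to pp4. 5 ppages; refcounts: pp0:2 pp1:1 pp2:1 pp3:1 pp4:1
Op 9: fork(P1) -> P3. 5 ppages; refcounts: pp0:3 pp1:2 pp2:1 pp3:1 pp4:1

yes yes yes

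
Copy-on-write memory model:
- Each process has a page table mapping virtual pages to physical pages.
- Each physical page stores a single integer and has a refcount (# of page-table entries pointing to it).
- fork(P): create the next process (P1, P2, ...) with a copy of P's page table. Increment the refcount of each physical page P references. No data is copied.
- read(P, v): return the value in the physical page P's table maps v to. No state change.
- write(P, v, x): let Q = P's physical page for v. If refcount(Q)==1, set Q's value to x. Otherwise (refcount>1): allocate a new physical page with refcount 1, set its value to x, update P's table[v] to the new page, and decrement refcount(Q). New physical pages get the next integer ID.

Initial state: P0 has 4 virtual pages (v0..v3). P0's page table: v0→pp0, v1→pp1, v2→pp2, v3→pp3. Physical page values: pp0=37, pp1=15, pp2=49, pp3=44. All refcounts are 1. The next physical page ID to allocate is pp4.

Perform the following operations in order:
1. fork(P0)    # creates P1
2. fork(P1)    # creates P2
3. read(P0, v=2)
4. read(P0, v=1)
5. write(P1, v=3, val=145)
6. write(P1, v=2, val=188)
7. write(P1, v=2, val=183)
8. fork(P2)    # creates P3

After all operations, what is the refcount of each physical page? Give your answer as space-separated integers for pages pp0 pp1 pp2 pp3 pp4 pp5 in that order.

Op 1: fork(P0) -> P1. 4 ppages; refcounts: pp0:2 pp1:2 pp2:2 pp3:2
Op 2: fork(P1) -> P2. 4 ppages; refcounts: pp0:3 pp1:3 pp2:3 pp3:3
Op 3: read(P0, v2) -> 49. No state change.
Op 4: read(P0, v1) -> 15. No state change.
Op 5: write(P1, v3, 145). refcount(pp3)=3>1 -> COPY to pp4. 5 ppages; refcounts: pp0:3 pp1:3 pp2:3 pp3:2 pp4:1
Op 6: write(P1, v2, 188). refcount(pp2)=3>1 -> COPY to pp5. 6 ppages; refcounts: pp0:3 pp1:3 pp2:2 pp3:2 pp4:1 pp5:1
Op 7: write(P1, v2, 183). refcount(pp5)=1 -> write in place. 6 ppages; refcounts: pp0:3 pp1:3 pp2:2 pp3:2 pp4:1 pp5:1
Op 8: fork(P2) -> P3. 6 ppages; refcounts: pp0:4 pp1:4 pp2:3 pp3:3 pp4:1 pp5:1

Answer: 4 4 3 3 1 1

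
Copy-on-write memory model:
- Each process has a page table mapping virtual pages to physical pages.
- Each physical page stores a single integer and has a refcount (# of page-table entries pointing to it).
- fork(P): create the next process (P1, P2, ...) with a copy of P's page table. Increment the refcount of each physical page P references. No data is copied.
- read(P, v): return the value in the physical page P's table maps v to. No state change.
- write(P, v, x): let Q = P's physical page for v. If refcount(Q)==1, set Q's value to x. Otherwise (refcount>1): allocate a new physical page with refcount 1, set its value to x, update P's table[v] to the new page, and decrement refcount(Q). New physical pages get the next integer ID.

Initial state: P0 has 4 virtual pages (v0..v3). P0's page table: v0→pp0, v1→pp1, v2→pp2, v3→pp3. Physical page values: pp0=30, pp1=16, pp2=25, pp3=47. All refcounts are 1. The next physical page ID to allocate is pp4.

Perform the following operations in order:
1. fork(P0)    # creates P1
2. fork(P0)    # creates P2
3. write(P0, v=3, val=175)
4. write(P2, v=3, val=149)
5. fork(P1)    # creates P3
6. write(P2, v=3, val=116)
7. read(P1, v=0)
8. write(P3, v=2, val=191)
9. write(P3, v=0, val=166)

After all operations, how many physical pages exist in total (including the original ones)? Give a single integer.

Op 1: fork(P0) -> P1. 4 ppages; refcounts: pp0:2 pp1:2 pp2:2 pp3:2
Op 2: fork(P0) -> P2. 4 ppages; refcounts: pp0:3 pp1:3 pp2:3 pp3:3
Op 3: write(P0, v3, 175). refcount(pp3)=3>1 -> COPY to pp4. 5 ppages; refcounts: pp0:3 pp1:3 pp2:3 pp3:2 pp4:1
Op 4: write(P2, v3, 149). refcount(pp3)=2>1 -> COPY to pp5. 6 ppages; refcounts: pp0:3 pp1:3 pp2:3 pp3:1 pp4:1 pp5:1
Op 5: fork(P1) -> P3. 6 ppages; refcounts: pp0:4 pp1:4 pp2:4 pp3:2 pp4:1 pp5:1
Op 6: write(P2, v3, 116). refcount(pp5)=1 -> write in place. 6 ppages; refcounts: pp0:4 pp1:4 pp2:4 pp3:2 pp4:1 pp5:1
Op 7: read(P1, v0) -> 30. No state change.
Op 8: write(P3, v2, 191). refcount(pp2)=4>1 -> COPY to pp6. 7 ppages; refcounts: pp0:4 pp1:4 pp2:3 pp3:2 pp4:1 pp5:1 pp6:1
Op 9: write(P3, v0, 166). refcount(pp0)=4>1 -> COPY to pp7. 8 ppages; refcounts: pp0:3 pp1:4 pp2:3 pp3:2 pp4:1 pp5:1 pp6:1 pp7:1

Answer: 8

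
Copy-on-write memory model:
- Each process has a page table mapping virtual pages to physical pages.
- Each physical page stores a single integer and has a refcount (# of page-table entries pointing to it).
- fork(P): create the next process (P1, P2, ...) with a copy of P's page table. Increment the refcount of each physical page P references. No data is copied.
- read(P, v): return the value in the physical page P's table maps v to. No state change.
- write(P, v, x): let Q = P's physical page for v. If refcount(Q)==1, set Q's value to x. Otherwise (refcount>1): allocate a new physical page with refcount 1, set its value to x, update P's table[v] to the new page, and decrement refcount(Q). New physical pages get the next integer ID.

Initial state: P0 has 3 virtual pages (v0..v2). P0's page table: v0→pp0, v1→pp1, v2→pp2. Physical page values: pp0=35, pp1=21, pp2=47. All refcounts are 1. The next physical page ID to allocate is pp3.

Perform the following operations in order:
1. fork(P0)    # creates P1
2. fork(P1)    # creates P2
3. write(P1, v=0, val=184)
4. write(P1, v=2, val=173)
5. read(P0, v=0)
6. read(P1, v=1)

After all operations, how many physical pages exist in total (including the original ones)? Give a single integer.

Op 1: fork(P0) -> P1. 3 ppages; refcounts: pp0:2 pp1:2 pp2:2
Op 2: fork(P1) -> P2. 3 ppages; refcounts: pp0:3 pp1:3 pp2:3
Op 3: write(P1, v0, 184). refcount(pp0)=3>1 -> COPY to pp3. 4 ppages; refcounts: pp0:2 pp1:3 pp2:3 pp3:1
Op 4: write(P1, v2, 173). refcount(pp2)=3>1 -> COPY to pp4. 5 ppages; refcounts: pp0:2 pp1:3 pp2:2 pp3:1 pp4:1
Op 5: read(P0, v0) -> 35. No state change.
Op 6: read(P1, v1) -> 21. No state change.

Answer: 5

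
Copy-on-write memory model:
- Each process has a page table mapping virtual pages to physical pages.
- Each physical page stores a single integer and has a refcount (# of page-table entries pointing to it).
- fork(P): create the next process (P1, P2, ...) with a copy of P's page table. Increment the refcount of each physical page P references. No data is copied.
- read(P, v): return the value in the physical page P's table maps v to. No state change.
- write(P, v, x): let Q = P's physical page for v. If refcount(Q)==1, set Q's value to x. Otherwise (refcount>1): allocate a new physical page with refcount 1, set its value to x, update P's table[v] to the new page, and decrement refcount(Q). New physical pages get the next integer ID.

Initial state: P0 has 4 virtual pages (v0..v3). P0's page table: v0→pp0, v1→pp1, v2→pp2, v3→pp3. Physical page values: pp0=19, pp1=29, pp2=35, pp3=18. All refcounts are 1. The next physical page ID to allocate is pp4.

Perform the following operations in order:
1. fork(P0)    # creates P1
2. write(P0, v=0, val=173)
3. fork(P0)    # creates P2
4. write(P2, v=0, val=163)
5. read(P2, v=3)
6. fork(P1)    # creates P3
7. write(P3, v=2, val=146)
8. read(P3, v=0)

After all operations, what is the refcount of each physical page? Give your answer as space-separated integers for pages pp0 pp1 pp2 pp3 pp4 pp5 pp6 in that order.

Answer: 2 4 3 4 1 1 1

Derivation:
Op 1: fork(P0) -> P1. 4 ppages; refcounts: pp0:2 pp1:2 pp2:2 pp3:2
Op 2: write(P0, v0, 173). refcount(pp0)=2>1 -> COPY to pp4. 5 ppages; refcounts: pp0:1 pp1:2 pp2:2 pp3:2 pp4:1
Op 3: fork(P0) -> P2. 5 ppages; refcounts: pp0:1 pp1:3 pp2:3 pp3:3 pp4:2
Op 4: write(P2, v0, 163). refcount(pp4)=2>1 -> COPY to pp5. 6 ppages; refcounts: pp0:1 pp1:3 pp2:3 pp3:3 pp4:1 pp5:1
Op 5: read(P2, v3) -> 18. No state change.
Op 6: fork(P1) -> P3. 6 ppages; refcounts: pp0:2 pp1:4 pp2:4 pp3:4 pp4:1 pp5:1
Op 7: write(P3, v2, 146). refcount(pp2)=4>1 -> COPY to pp6. 7 ppages; refcounts: pp0:2 pp1:4 pp2:3 pp3:4 pp4:1 pp5:1 pp6:1
Op 8: read(P3, v0) -> 19. No state change.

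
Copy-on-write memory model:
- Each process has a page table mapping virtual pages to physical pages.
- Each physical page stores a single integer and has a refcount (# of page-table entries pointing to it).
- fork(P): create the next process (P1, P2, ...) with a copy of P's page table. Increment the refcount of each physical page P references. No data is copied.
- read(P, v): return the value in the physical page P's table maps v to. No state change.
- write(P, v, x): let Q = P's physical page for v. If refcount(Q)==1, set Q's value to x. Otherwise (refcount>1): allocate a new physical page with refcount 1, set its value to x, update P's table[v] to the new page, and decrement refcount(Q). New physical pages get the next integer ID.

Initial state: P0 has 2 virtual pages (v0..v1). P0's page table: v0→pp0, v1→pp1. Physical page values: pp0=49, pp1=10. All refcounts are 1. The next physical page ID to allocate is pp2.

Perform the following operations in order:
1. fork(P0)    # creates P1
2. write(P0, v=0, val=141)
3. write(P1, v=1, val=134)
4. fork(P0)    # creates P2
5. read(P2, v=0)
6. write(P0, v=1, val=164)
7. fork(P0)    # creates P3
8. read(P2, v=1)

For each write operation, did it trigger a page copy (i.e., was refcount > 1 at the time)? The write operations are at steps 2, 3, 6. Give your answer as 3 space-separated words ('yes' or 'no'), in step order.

Op 1: fork(P0) -> P1. 2 ppages; refcounts: pp0:2 pp1:2
Op 2: write(P0, v0, 141). refcount(pp0)=2>1 -> COPY to pp2. 3 ppages; refcounts: pp0:1 pp1:2 pp2:1
Op 3: write(P1, v1, 134). refcount(pp1)=2>1 -> COPY to pp3. 4 ppages; refcounts: pp0:1 pp1:1 pp2:1 pp3:1
Op 4: fork(P0) -> P2. 4 ppages; refcounts: pp0:1 pp1:2 pp2:2 pp3:1
Op 5: read(P2, v0) -> 141. No state change.
Op 6: write(P0, v1, 164). refcount(pp1)=2>1 -> COPY to pp4. 5 ppages; refcounts: pp0:1 pp1:1 pp2:2 pp3:1 pp4:1
Op 7: fork(P0) -> P3. 5 ppages; refcounts: pp0:1 pp1:1 pp2:3 pp3:1 pp4:2
Op 8: read(P2, v1) -> 10. No state change.

yes yes yes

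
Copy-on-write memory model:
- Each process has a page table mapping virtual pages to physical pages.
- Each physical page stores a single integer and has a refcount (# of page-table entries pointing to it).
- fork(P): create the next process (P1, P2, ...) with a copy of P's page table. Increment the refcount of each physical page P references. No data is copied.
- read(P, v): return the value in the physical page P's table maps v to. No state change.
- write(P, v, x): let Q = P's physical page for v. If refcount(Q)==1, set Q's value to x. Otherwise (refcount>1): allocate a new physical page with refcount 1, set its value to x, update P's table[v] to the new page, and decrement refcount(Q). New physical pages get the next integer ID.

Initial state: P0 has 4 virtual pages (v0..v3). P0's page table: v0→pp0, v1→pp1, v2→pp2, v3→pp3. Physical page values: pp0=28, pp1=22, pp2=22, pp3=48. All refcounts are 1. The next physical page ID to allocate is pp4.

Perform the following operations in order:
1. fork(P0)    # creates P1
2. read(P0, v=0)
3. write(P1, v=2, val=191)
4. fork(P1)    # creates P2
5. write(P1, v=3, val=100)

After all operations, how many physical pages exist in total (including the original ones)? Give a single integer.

Answer: 6

Derivation:
Op 1: fork(P0) -> P1. 4 ppages; refcounts: pp0:2 pp1:2 pp2:2 pp3:2
Op 2: read(P0, v0) -> 28. No state change.
Op 3: write(P1, v2, 191). refcount(pp2)=2>1 -> COPY to pp4. 5 ppages; refcounts: pp0:2 pp1:2 pp2:1 pp3:2 pp4:1
Op 4: fork(P1) -> P2. 5 ppages; refcounts: pp0:3 pp1:3 pp2:1 pp3:3 pp4:2
Op 5: write(P1, v3, 100). refcount(pp3)=3>1 -> COPY to pp5. 6 ppages; refcounts: pp0:3 pp1:3 pp2:1 pp3:2 pp4:2 pp5:1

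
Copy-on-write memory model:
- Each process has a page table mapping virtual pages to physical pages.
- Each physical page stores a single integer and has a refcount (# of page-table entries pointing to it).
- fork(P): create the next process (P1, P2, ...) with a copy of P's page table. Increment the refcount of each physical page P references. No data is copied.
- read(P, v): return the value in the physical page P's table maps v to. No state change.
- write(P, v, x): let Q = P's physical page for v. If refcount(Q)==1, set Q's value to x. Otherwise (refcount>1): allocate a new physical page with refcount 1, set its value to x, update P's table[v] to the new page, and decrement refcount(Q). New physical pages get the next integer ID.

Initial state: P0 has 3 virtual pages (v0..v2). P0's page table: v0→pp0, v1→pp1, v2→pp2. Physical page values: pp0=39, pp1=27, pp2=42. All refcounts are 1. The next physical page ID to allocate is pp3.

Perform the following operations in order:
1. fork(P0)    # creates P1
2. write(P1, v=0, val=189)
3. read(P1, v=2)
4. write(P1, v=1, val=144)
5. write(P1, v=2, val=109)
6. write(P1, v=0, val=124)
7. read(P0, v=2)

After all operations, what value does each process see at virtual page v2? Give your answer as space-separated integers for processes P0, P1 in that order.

Answer: 42 109

Derivation:
Op 1: fork(P0) -> P1. 3 ppages; refcounts: pp0:2 pp1:2 pp2:2
Op 2: write(P1, v0, 189). refcount(pp0)=2>1 -> COPY to pp3. 4 ppages; refcounts: pp0:1 pp1:2 pp2:2 pp3:1
Op 3: read(P1, v2) -> 42. No state change.
Op 4: write(P1, v1, 144). refcount(pp1)=2>1 -> COPY to pp4. 5 ppages; refcounts: pp0:1 pp1:1 pp2:2 pp3:1 pp4:1
Op 5: write(P1, v2, 109). refcount(pp2)=2>1 -> COPY to pp5. 6 ppages; refcounts: pp0:1 pp1:1 pp2:1 pp3:1 pp4:1 pp5:1
Op 6: write(P1, v0, 124). refcount(pp3)=1 -> write in place. 6 ppages; refcounts: pp0:1 pp1:1 pp2:1 pp3:1 pp4:1 pp5:1
Op 7: read(P0, v2) -> 42. No state change.
P0: v2 -> pp2 = 42
P1: v2 -> pp5 = 109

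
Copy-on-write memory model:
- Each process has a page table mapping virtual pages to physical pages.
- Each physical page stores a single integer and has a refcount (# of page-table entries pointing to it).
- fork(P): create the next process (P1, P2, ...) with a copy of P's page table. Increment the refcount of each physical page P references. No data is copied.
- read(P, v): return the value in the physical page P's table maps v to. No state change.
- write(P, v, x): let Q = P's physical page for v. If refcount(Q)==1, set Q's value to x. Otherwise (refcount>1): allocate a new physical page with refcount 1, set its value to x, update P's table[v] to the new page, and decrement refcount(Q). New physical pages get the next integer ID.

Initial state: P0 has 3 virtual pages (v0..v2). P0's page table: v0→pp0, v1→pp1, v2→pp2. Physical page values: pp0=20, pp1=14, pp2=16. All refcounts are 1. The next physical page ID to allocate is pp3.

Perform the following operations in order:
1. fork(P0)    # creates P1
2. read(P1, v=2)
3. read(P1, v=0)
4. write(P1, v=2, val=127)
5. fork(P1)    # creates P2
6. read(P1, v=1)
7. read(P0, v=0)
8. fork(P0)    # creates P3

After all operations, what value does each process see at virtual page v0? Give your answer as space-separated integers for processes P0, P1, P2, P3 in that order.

Answer: 20 20 20 20

Derivation:
Op 1: fork(P0) -> P1. 3 ppages; refcounts: pp0:2 pp1:2 pp2:2
Op 2: read(P1, v2) -> 16. No state change.
Op 3: read(P1, v0) -> 20. No state change.
Op 4: write(P1, v2, 127). refcount(pp2)=2>1 -> COPY to pp3. 4 ppages; refcounts: pp0:2 pp1:2 pp2:1 pp3:1
Op 5: fork(P1) -> P2. 4 ppages; refcounts: pp0:3 pp1:3 pp2:1 pp3:2
Op 6: read(P1, v1) -> 14. No state change.
Op 7: read(P0, v0) -> 20. No state change.
Op 8: fork(P0) -> P3. 4 ppages; refcounts: pp0:4 pp1:4 pp2:2 pp3:2
P0: v0 -> pp0 = 20
P1: v0 -> pp0 = 20
P2: v0 -> pp0 = 20
P3: v0 -> pp0 = 20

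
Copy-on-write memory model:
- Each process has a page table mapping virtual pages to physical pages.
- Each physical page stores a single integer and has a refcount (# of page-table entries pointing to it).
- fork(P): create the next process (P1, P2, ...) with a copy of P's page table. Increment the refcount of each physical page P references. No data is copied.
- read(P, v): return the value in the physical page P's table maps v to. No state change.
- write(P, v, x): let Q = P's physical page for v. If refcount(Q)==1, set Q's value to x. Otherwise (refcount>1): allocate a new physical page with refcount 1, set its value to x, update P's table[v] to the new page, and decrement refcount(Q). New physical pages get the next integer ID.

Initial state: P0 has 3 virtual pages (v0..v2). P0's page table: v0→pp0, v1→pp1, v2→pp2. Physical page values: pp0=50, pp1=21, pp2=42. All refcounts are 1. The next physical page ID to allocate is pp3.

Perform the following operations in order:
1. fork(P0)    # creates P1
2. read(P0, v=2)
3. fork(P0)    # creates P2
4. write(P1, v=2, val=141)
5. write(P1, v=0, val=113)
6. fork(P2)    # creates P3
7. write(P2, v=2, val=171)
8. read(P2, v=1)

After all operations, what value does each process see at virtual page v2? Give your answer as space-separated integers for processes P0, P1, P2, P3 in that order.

Op 1: fork(P0) -> P1. 3 ppages; refcounts: pp0:2 pp1:2 pp2:2
Op 2: read(P0, v2) -> 42. No state change.
Op 3: fork(P0) -> P2. 3 ppages; refcounts: pp0:3 pp1:3 pp2:3
Op 4: write(P1, v2, 141). refcount(pp2)=3>1 -> COPY to pp3. 4 ppages; refcounts: pp0:3 pp1:3 pp2:2 pp3:1
Op 5: write(P1, v0, 113). refcount(pp0)=3>1 -> COPY to pp4. 5 ppages; refcounts: pp0:2 pp1:3 pp2:2 pp3:1 pp4:1
Op 6: fork(P2) -> P3. 5 ppages; refcounts: pp0:3 pp1:4 pp2:3 pp3:1 pp4:1
Op 7: write(P2, v2, 171). refcount(pp2)=3>1 -> COPY to pp5. 6 ppages; refcounts: pp0:3 pp1:4 pp2:2 pp3:1 pp4:1 pp5:1
Op 8: read(P2, v1) -> 21. No state change.
P0: v2 -> pp2 = 42
P1: v2 -> pp3 = 141
P2: v2 -> pp5 = 171
P3: v2 -> pp2 = 42

Answer: 42 141 171 42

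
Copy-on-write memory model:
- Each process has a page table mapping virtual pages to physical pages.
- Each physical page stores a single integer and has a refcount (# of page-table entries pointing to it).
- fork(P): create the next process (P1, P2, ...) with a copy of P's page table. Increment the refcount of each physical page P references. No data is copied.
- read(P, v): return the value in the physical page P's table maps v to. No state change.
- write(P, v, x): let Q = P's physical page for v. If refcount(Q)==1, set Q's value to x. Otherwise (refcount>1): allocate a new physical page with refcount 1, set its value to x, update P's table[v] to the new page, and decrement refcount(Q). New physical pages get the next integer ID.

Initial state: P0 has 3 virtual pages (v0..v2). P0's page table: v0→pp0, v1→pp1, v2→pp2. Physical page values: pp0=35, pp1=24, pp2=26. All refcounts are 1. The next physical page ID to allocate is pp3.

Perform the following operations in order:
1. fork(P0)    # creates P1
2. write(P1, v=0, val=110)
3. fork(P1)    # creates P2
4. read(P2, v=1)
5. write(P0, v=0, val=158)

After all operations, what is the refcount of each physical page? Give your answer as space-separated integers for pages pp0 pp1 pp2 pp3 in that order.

Answer: 1 3 3 2

Derivation:
Op 1: fork(P0) -> P1. 3 ppages; refcounts: pp0:2 pp1:2 pp2:2
Op 2: write(P1, v0, 110). refcount(pp0)=2>1 -> COPY to pp3. 4 ppages; refcounts: pp0:1 pp1:2 pp2:2 pp3:1
Op 3: fork(P1) -> P2. 4 ppages; refcounts: pp0:1 pp1:3 pp2:3 pp3:2
Op 4: read(P2, v1) -> 24. No state change.
Op 5: write(P0, v0, 158). refcount(pp0)=1 -> write in place. 4 ppages; refcounts: pp0:1 pp1:3 pp2:3 pp3:2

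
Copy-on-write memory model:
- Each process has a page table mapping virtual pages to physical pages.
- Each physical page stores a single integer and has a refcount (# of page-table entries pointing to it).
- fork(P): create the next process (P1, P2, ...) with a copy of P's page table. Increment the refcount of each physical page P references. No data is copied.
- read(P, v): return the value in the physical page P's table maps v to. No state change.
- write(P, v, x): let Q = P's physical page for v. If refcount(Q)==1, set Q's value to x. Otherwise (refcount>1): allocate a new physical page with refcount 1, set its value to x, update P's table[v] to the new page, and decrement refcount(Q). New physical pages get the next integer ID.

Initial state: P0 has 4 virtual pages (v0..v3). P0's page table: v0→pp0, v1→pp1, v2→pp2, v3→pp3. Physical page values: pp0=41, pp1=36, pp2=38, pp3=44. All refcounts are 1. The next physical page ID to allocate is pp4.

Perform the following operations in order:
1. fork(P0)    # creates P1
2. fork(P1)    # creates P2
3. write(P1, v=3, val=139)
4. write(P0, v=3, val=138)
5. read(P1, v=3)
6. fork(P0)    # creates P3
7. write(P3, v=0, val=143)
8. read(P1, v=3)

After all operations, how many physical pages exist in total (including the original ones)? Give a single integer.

Op 1: fork(P0) -> P1. 4 ppages; refcounts: pp0:2 pp1:2 pp2:2 pp3:2
Op 2: fork(P1) -> P2. 4 ppages; refcounts: pp0:3 pp1:3 pp2:3 pp3:3
Op 3: write(P1, v3, 139). refcount(pp3)=3>1 -> COPY to pp4. 5 ppages; refcounts: pp0:3 pp1:3 pp2:3 pp3:2 pp4:1
Op 4: write(P0, v3, 138). refcount(pp3)=2>1 -> COPY to pp5. 6 ppages; refcounts: pp0:3 pp1:3 pp2:3 pp3:1 pp4:1 pp5:1
Op 5: read(P1, v3) -> 139. No state change.
Op 6: fork(P0) -> P3. 6 ppages; refcounts: pp0:4 pp1:4 pp2:4 pp3:1 pp4:1 pp5:2
Op 7: write(P3, v0, 143). refcount(pp0)=4>1 -> COPY to pp6. 7 ppages; refcounts: pp0:3 pp1:4 pp2:4 pp3:1 pp4:1 pp5:2 pp6:1
Op 8: read(P1, v3) -> 139. No state change.

Answer: 7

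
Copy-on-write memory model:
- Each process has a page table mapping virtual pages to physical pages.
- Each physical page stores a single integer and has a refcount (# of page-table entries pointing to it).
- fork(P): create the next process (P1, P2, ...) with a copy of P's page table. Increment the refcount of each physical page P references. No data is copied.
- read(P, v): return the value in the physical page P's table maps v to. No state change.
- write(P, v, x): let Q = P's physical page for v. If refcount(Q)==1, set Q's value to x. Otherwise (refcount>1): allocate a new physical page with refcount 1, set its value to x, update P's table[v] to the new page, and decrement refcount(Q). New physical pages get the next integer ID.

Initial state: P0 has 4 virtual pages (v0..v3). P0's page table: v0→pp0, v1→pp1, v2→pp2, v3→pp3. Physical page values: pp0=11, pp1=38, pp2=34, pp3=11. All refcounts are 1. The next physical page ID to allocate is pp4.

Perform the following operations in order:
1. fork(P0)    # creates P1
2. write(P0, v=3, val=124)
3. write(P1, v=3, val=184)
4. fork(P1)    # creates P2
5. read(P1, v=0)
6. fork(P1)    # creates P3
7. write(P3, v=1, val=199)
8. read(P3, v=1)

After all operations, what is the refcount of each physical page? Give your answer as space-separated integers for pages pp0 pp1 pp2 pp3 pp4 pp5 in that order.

Op 1: fork(P0) -> P1. 4 ppages; refcounts: pp0:2 pp1:2 pp2:2 pp3:2
Op 2: write(P0, v3, 124). refcount(pp3)=2>1 -> COPY to pp4. 5 ppages; refcounts: pp0:2 pp1:2 pp2:2 pp3:1 pp4:1
Op 3: write(P1, v3, 184). refcount(pp3)=1 -> write in place. 5 ppages; refcounts: pp0:2 pp1:2 pp2:2 pp3:1 pp4:1
Op 4: fork(P1) -> P2. 5 ppages; refcounts: pp0:3 pp1:3 pp2:3 pp3:2 pp4:1
Op 5: read(P1, v0) -> 11. No state change.
Op 6: fork(P1) -> P3. 5 ppages; refcounts: pp0:4 pp1:4 pp2:4 pp3:3 pp4:1
Op 7: write(P3, v1, 199). refcount(pp1)=4>1 -> COPY to pp5. 6 ppages; refcounts: pp0:4 pp1:3 pp2:4 pp3:3 pp4:1 pp5:1
Op 8: read(P3, v1) -> 199. No state change.

Answer: 4 3 4 3 1 1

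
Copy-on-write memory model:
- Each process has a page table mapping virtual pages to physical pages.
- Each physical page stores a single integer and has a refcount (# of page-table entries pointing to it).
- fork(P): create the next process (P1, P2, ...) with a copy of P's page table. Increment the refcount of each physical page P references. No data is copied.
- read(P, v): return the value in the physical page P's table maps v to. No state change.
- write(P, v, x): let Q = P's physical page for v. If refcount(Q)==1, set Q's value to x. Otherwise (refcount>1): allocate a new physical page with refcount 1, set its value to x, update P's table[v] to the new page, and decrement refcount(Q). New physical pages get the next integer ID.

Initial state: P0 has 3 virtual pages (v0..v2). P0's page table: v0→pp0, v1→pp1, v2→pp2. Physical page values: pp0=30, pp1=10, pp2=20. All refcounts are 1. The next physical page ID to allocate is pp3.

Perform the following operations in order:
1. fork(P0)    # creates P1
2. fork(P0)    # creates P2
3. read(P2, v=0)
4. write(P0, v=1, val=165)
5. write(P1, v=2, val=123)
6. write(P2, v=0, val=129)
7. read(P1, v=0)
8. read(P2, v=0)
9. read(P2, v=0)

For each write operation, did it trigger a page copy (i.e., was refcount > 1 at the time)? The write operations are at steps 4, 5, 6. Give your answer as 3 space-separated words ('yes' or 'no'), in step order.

Op 1: fork(P0) -> P1. 3 ppages; refcounts: pp0:2 pp1:2 pp2:2
Op 2: fork(P0) -> P2. 3 ppages; refcounts: pp0:3 pp1:3 pp2:3
Op 3: read(P2, v0) -> 30. No state change.
Op 4: write(P0, v1, 165). refcount(pp1)=3>1 -> COPY to pp3. 4 ppages; refcounts: pp0:3 pp1:2 pp2:3 pp3:1
Op 5: write(P1, v2, 123). refcount(pp2)=3>1 -> COPY to pp4. 5 ppages; refcounts: pp0:3 pp1:2 pp2:2 pp3:1 pp4:1
Op 6: write(P2, v0, 129). refcount(pp0)=3>1 -> COPY to pp5. 6 ppages; refcounts: pp0:2 pp1:2 pp2:2 pp3:1 pp4:1 pp5:1
Op 7: read(P1, v0) -> 30. No state change.
Op 8: read(P2, v0) -> 129. No state change.
Op 9: read(P2, v0) -> 129. No state change.

yes yes yes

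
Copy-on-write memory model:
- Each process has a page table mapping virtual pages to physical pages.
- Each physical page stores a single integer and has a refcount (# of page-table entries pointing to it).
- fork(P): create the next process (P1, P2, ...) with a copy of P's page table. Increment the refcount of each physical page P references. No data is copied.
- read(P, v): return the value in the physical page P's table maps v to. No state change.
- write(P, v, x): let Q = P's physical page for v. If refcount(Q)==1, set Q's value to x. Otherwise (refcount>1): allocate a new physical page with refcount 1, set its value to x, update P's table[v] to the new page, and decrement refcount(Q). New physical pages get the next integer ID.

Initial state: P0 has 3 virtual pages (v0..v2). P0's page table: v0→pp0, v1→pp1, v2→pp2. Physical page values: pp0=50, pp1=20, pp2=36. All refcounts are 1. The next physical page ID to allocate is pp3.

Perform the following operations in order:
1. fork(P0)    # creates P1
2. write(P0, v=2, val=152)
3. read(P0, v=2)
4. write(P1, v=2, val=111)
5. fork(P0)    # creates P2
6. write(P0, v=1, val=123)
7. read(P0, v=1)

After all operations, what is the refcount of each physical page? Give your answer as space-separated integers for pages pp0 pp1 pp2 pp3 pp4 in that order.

Answer: 3 2 1 2 1

Derivation:
Op 1: fork(P0) -> P1. 3 ppages; refcounts: pp0:2 pp1:2 pp2:2
Op 2: write(P0, v2, 152). refcount(pp2)=2>1 -> COPY to pp3. 4 ppages; refcounts: pp0:2 pp1:2 pp2:1 pp3:1
Op 3: read(P0, v2) -> 152. No state change.
Op 4: write(P1, v2, 111). refcount(pp2)=1 -> write in place. 4 ppages; refcounts: pp0:2 pp1:2 pp2:1 pp3:1
Op 5: fork(P0) -> P2. 4 ppages; refcounts: pp0:3 pp1:3 pp2:1 pp3:2
Op 6: write(P0, v1, 123). refcount(pp1)=3>1 -> COPY to pp4. 5 ppages; refcounts: pp0:3 pp1:2 pp2:1 pp3:2 pp4:1
Op 7: read(P0, v1) -> 123. No state change.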